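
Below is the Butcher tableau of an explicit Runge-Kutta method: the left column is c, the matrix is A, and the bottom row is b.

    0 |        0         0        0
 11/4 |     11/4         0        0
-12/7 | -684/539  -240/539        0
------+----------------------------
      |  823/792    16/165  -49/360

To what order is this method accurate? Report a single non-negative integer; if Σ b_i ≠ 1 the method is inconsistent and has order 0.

b = (823/792, 16/165, -49/360)
c = (0, 11/4, -12/7)
Ac = (0, 0, -60/49)
Σ b_i: 823/792·1 + 16/165·1 + (-49/360)·1 = 1 ✓
b·c: 16/165·11/4 + (-49/360)·(-12/7) = 1/2 ✓
b·c²: 16/165·121/16 + (-49/360)·144/49 = 1/3 ✓
b·Ac: (-49/360)·(-60/49) = 1/6 ✓; 3 stages ⇒ order 3.

3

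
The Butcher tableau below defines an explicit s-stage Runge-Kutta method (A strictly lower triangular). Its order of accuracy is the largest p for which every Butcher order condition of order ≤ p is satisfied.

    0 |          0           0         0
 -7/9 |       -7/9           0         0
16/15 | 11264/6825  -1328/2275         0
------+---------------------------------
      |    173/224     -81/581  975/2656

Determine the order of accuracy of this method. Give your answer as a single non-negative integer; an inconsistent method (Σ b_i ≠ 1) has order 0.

b = (173/224, -81/581, 975/2656)
c = (0, -7/9, 16/15)
Ac = (0, 0, 1328/2925)
Σ b_i: 173/224·1 + (-81/581)·1 + 975/2656·1 = 1 ✓
b·c: (-81/581)·(-7/9) + 975/2656·16/15 = 1/2 ✓
b·c²: (-81/581)·49/81 + 975/2656·256/225 = 1/3 ✓
b·Ac: 975/2656·1328/2925 = 1/6 ✓; 3 stages ⇒ order 3.

3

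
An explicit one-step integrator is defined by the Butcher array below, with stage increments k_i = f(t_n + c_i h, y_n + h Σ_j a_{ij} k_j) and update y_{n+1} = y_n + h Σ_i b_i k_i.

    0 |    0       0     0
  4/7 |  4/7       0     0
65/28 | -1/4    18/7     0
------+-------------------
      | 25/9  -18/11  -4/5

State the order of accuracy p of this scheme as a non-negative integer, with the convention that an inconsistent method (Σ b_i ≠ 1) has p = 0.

b = (25/9, -18/11, -4/5)
c = (0, 4/7, 65/28)
Ac = (0, 0, 72/49)
Σ b_i: 25/9·1 + (-18/11)·1 + (-4/5)·1 = 169/495 ≠ 1 ⇒ order 0.

0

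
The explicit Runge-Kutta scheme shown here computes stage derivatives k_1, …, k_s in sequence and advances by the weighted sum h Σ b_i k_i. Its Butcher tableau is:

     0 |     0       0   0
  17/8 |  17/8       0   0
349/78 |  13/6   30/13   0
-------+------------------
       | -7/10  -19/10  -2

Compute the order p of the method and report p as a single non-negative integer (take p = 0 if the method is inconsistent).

b = (-7/10, -19/10, -2)
c = (0, 17/8, 349/78)
Ac = (0, 0, 255/52)
Σ b_i: (-7/10)·1 + (-19/10)·1 + (-2)·1 = -23/5 ≠ 1 ⇒ order 0.

0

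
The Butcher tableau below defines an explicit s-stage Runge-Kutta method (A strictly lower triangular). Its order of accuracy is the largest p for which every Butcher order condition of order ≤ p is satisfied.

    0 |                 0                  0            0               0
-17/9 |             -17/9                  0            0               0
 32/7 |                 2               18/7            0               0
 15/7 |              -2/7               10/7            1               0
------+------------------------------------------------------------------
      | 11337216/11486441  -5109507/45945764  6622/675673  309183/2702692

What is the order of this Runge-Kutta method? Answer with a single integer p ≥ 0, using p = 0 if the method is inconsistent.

3

b = (11337216/11486441, -5109507/45945764, 6622/675673, 309183/2702692)
c = (0, -17/9, 32/7, 15/7)
Ac = (0, 0, -34/7, 118/63)
Σ b_i: 11337216/11486441·1 + (-5109507/45945764)·1 + 6622/675673·1 + 309183/2702692·1 = 1 ✓
b·c: (-5109507/45945764)·(-17/9) + 6622/675673·32/7 + 309183/2702692·15/7 = 1/2 ✓
b·c²: (-5109507/45945764)·289/81 + 6622/675673·1024/49 + 309183/2702692·225/49 = 1/3 ✓
b·Ac: 6622/675673·(-34/7) + 309183/2702692·118/63 = 1/6 ✓
b·c³: (-5109507/45945764)·(-4913/729) + 6622/675673·32768/343 + 309183/2702692·3375/343 = 5026291475/1787830758 ≠ 1/4 ⇒ order 3.
b·(c∘Ac): 6622/675673·(-1088/49) + 309183/2702692·590/147 = 2284789/9459422 ≠ 1/8
b·Ac²: 6622/675673·578/63 + 309183/2702692·103174/3969 = 782480497/255404394 ≠ 1/12
b·A²c: 309183/2702692·(-34/7) = -750873/1351346 ≠ 1/24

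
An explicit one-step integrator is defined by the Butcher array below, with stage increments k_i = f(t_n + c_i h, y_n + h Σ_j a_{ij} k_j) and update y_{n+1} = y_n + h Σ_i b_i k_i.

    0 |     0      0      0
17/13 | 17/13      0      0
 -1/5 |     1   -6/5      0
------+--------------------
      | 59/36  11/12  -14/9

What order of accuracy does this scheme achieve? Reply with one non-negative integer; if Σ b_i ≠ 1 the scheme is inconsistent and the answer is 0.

b = (59/36, 11/12, -14/9)
c = (0, 17/13, -1/5)
Ac = (0, 0, -102/65)
Σ b_i: 59/36·1 + 11/12·1 + (-14/9)·1 = 1 ✓
b·c: 11/12·17/13 + (-14/9)·(-1/5) = 3533/2340 ≠ 1/2 ⇒ order 1.

1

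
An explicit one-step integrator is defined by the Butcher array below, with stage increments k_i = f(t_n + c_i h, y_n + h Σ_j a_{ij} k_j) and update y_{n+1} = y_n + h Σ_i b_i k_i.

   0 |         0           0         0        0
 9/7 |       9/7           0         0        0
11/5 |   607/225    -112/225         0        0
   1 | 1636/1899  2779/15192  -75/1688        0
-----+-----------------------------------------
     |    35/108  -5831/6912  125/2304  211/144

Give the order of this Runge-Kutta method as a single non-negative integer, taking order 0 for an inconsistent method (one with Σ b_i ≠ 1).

4

b = (35/108, -5831/6912, 125/2304, 211/144)
c = (0, 9/7, 11/5, 1)
Ac = (0, 0, -16/25, 29/211)
Σ b_i: 35/108·1 + (-5831/6912)·1 + 125/2304·1 + 211/144·1 = 1 ✓
b·c: (-5831/6912)·9/7 + 125/2304·11/5 + 211/144·1 = 1/2 ✓
b·c²: (-5831/6912)·81/49 + 125/2304·121/25 + 211/144·1 = 1/3 ✓
b·Ac: 125/2304·(-16/25) + 211/144·29/211 = 1/6 ✓
b·c³: (-5831/6912)·729/343 + 125/2304·1331/125 + 211/144·1 = 1/4 ✓
b·(c∘Ac): 125/2304·(-176/125) + 211/144·29/211 = 1/8 ✓
b·Ac²: 125/2304·(-144/175) + 211/144·129/1477 = 1/12 ✓
b·A²c: 211/144·6/211 = 1/24 ✓; 4 stages ⇒ order 4.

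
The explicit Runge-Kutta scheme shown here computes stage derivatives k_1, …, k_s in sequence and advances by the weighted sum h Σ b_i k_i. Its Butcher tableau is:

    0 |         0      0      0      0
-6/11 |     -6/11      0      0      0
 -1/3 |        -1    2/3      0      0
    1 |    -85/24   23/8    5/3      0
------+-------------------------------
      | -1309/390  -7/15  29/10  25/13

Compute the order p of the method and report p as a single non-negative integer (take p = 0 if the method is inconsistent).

1

b = (-1309/390, -7/15, 29/10, 25/13)
c = (0, -6/11, -1/3, 1)
Ac = (0, 0, -4/11, -841/396)
Σ b_i: (-1309/390)·1 + (-7/15)·1 + 29/10·1 + 25/13·1 = 1 ✓
b·c: (-7/15)·(-6/11) + 29/10·(-1/3) + 25/13·1 = 1039/858 ≠ 1/2 ⇒ order 1.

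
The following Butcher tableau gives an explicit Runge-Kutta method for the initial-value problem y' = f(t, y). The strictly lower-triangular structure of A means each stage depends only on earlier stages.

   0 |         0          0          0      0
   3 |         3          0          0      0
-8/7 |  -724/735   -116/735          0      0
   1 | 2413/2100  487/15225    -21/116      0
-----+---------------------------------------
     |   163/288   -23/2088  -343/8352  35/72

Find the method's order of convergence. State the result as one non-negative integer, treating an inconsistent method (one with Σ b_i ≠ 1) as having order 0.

4

b = (163/288, -23/2088, -343/8352, 35/72)
c = (0, 3, -8/7, 1)
Ac = (0, 0, -116/245, 53/175)
Σ b_i: 163/288·1 + (-23/2088)·1 + (-343/8352)·1 + 35/72·1 = 1 ✓
b·c: (-23/2088)·3 + (-343/8352)·(-8/7) + 35/72·1 = 1/2 ✓
b·c²: (-23/2088)·9 + (-343/8352)·64/49 + 35/72·1 = 1/3 ✓
b·Ac: (-343/8352)·(-116/245) + 35/72·53/175 = 1/6 ✓
b·c³: (-23/2088)·27 + (-343/8352)·(-512/343) + 35/72·1 = 1/4 ✓
b·(c∘Ac): (-343/8352)·928/1715 + 35/72·53/175 = 1/8 ✓
b·Ac²: (-343/8352)·(-348/245) + 35/72·9/175 = 1/12 ✓
b·A²c: 35/72·3/35 = 1/24 ✓; 4 stages ⇒ order 4.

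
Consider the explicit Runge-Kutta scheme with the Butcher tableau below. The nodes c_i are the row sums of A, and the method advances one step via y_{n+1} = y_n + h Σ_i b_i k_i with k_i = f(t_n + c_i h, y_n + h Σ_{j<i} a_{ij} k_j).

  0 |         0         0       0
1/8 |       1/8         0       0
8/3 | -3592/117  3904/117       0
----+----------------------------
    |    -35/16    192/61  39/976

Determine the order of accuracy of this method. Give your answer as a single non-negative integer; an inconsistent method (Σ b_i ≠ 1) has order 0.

b = (-35/16, 192/61, 39/976)
c = (0, 1/8, 8/3)
Ac = (0, 0, 488/117)
Σ b_i: (-35/16)·1 + 192/61·1 + 39/976·1 = 1 ✓
b·c: 192/61·1/8 + 39/976·8/3 = 1/2 ✓
b·c²: 192/61·1/64 + 39/976·64/9 = 1/3 ✓
b·Ac: 39/976·488/117 = 1/6 ✓; 3 stages ⇒ order 3.

3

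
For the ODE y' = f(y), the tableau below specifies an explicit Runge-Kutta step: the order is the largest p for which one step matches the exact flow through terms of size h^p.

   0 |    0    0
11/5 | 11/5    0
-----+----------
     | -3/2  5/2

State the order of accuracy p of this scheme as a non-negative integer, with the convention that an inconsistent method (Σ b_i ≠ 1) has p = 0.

1

b = (-3/2, 5/2)
c = (0, 11/5)
Σ b_i: (-3/2)·1 + 5/2·1 = 1 ✓
b·c: 5/2·11/5 = 11/2 ≠ 1/2 ⇒ order 1.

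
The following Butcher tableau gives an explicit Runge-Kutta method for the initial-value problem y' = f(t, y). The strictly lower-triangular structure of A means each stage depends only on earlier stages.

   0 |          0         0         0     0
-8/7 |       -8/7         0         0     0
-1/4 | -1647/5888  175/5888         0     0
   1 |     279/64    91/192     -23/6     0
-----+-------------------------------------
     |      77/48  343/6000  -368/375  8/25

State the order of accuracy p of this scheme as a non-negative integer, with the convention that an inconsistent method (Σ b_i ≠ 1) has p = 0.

b = (77/48, 343/6000, -368/375, 8/25)
c = (0, -8/7, -1/4, 1)
Ac = (0, 0, -25/736, 5/12)
Σ b_i: 77/48·1 + 343/6000·1 + (-368/375)·1 + 8/25·1 = 1 ✓
b·c: 343/6000·(-8/7) + (-368/375)·(-1/4) + 8/25·1 = 1/2 ✓
b·c²: 343/6000·64/49 + (-368/375)·1/16 + 8/25·1 = 1/3 ✓
b·Ac: (-368/375)·(-25/736) + 8/25·5/12 = 1/6 ✓
b·c³: 343/6000·(-512/343) + (-368/375)·(-1/64) + 8/25·1 = 1/4 ✓
b·(c∘Ac): (-368/375)·25/2944 + 8/25·5/12 = 1/8 ✓
b·Ac²: (-368/375)·25/644 + 8/25·85/224 = 1/12 ✓
b·A²c: 8/25·25/192 = 1/24 ✓; 4 stages ⇒ order 4.

4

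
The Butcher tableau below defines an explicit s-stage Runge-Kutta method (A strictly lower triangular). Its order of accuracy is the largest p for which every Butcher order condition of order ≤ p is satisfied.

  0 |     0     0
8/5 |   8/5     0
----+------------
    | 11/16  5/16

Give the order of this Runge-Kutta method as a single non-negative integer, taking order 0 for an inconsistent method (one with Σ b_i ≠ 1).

2

b = (11/16, 5/16)
c = (0, 8/5)
Σ b_i: 11/16·1 + 5/16·1 = 1 ✓
b·c: 5/16·8/5 = 1/2 ✓; 2 stages ⇒ order 2.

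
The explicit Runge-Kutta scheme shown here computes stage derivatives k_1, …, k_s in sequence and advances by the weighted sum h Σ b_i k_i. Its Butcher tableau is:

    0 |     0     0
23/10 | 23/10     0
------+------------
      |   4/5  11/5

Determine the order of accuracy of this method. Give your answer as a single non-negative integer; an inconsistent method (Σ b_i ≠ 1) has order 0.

0

b = (4/5, 11/5)
c = (0, 23/10)
Σ b_i: 4/5·1 + 11/5·1 = 3 ≠ 1 ⇒ order 0.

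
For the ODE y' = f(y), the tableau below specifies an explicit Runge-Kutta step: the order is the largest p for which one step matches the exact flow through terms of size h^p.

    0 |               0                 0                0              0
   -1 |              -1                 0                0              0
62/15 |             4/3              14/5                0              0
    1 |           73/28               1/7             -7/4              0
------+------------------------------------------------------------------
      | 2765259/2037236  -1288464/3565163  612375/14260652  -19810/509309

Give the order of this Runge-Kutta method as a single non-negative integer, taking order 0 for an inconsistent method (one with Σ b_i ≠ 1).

3

b = (2765259/2037236, -1288464/3565163, 612375/14260652, -19810/509309)
c = (0, -1, 62/15, 1)
Ac = (0, 0, -14/5, -1549/210)
Σ b_i: 2765259/2037236·1 + (-1288464/3565163)·1 + 612375/14260652·1 + (-19810/509309)·1 = 1 ✓
b·c: (-1288464/3565163)·(-1) + 612375/14260652·62/15 + (-19810/509309)·1 = 1/2 ✓
b·c²: (-1288464/3565163)·1 + 612375/14260652·3844/225 + (-19810/509309)·1 = 1/3 ✓
b·Ac: 612375/14260652·(-14/5) + (-19810/509309)·(-1549/210) = 1/6 ✓
b·c³: (-1288464/3565163)·(-1) + 612375/14260652·238328/3375 + (-19810/509309)·1 = 15377936/4583781 ≠ 1/4 ⇒ order 3.
b·(c∘Ac): 612375/14260652·(-868/75) + (-19810/509309)·(-1549/210) = -320978/1527927 ≠ 1/8
b·Ac²: 612375/14260652·14/5 + (-19810/509309)·(-46864/1575) = 58561423/45837810 ≠ 1/12
b·A²c: (-19810/509309)·49/10 = -97069/509309 ≠ 1/24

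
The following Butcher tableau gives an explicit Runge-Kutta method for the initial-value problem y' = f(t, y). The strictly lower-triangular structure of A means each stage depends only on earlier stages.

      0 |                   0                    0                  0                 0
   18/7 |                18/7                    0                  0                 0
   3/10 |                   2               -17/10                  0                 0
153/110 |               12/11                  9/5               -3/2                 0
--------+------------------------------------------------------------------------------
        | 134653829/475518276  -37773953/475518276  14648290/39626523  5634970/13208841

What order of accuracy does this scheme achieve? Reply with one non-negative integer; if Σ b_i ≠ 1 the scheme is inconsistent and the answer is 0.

b = (134653829/475518276, -37773953/475518276, 14648290/39626523, 5634970/13208841)
c = (0, 18/7, 3/10, 153/110)
Ac = (0, 0, -153/35, 117/28)
Σ b_i: 134653829/475518276·1 + (-37773953/475518276)·1 + 14648290/39626523·1 + 5634970/13208841·1 = 1 ✓
b·c: (-37773953/475518276)·18/7 + 14648290/39626523·3/10 + 5634970/13208841·153/110 = 1/2 ✓
b·c²: (-37773953/475518276)·324/49 + 14648290/39626523·9/100 + 5634970/13208841·23409/12100 = 1/3 ✓
b·Ac: 14648290/39626523·(-153/35) + 5634970/13208841·117/28 = 1/6 ✓
b·c³: (-37773953/475518276)·5832/343 + 14648290/39626523·27/1000 + 5634970/13208841·3581577/1331000 = -108904946/565044865 ≠ 1/4 ⇒ order 3.
b·(c∘Ac): 14648290/39626523·(-459/350) + 5634970/13208841·17901/3080 = 409844143/205470860 ≠ 1/8
b·Ac²: 14648290/39626523·(-2754/245) + 5634970/13208841·115317/9800 = 177654963/205470860 ≠ 1/12
b·A²c: 5634970/13208841·459/70 = 28738347/10273543 ≠ 1/24

3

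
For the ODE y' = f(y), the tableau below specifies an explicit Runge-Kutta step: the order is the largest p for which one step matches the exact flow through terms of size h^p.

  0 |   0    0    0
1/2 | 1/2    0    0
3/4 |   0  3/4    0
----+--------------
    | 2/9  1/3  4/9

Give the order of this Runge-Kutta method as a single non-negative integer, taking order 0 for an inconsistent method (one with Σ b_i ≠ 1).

b = (2/9, 1/3, 4/9)
c = (0, 1/2, 3/4)
Ac = (0, 0, 3/8)
Σ b_i: 2/9·1 + 1/3·1 + 4/9·1 = 1 ✓
b·c: 1/3·1/2 + 4/9·3/4 = 1/2 ✓
b·c²: 1/3·1/4 + 4/9·9/16 = 1/3 ✓
b·Ac: 4/9·3/8 = 1/6 ✓; 3 stages ⇒ order 3.

3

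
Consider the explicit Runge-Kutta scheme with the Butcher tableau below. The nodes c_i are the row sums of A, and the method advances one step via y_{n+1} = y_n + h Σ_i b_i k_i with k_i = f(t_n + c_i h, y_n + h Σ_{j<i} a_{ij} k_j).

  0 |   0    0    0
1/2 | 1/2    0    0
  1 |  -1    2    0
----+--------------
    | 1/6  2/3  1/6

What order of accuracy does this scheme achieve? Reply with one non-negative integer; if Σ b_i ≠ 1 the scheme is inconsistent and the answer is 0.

3

b = (1/6, 2/3, 1/6)
c = (0, 1/2, 1)
Ac = (0, 0, 1)
Σ b_i: 1/6·1 + 2/3·1 + 1/6·1 = 1 ✓
b·c: 2/3·1/2 + 1/6·1 = 1/2 ✓
b·c²: 2/3·1/4 + 1/6·1 = 1/3 ✓
b·Ac: 1/6·1 = 1/6 ✓; 3 stages ⇒ order 3.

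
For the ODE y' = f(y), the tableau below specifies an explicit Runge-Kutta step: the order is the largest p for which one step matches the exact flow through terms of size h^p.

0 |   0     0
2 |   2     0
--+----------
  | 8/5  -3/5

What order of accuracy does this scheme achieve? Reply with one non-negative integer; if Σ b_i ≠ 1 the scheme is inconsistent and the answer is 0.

b = (8/5, -3/5)
c = (0, 2)
Σ b_i: 8/5·1 + (-3/5)·1 = 1 ✓
b·c: (-3/5)·2 = -6/5 ≠ 1/2 ⇒ order 1.

1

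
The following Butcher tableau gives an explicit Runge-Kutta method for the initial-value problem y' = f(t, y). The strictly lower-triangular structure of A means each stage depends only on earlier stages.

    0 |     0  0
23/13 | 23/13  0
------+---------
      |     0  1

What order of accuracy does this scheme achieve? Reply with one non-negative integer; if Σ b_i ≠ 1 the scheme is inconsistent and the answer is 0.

b = (0, 1)
c = (0, 23/13)
Σ b_i: 1·1 = 1 ✓
b·c: 1·23/13 = 23/13 ≠ 1/2 ⇒ order 1.

1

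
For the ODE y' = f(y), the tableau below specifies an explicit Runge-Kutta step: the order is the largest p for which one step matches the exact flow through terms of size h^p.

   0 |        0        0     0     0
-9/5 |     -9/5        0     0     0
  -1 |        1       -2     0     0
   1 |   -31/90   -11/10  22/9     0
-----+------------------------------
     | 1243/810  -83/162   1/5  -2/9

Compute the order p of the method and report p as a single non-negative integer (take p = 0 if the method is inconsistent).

2

b = (1243/810, -83/162, 1/5, -2/9)
c = (0, -9/5, -1, 1)
Ac = (0, 0, 18/5, -209/450)
Σ b_i: 1243/810·1 + (-83/162)·1 + 1/5·1 + (-2/9)·1 = 1 ✓
b·c: (-83/162)·(-9/5) + 1/5·(-1) + (-2/9)·1 = 1/2 ✓
b·c²: (-83/162)·81/25 + 1/5·1 + (-2/9)·1 = -757/450 ≠ 1/3 ⇒ order 2.
b·Ac: 1/5·18/5 + (-2/9)·(-209/450) = 1667/2025 ≠ 1/6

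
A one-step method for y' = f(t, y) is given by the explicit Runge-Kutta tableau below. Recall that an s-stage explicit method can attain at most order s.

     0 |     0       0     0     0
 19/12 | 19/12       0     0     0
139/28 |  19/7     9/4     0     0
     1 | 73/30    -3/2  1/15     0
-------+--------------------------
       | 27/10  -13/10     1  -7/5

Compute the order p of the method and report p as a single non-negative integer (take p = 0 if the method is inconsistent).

1

b = (27/10, -13/10, 1, -7/5)
c = (0, 19/12, 139/28, 1)
Ac = (0, 0, 57/16, -1717/840)
Σ b_i: 27/10·1 + (-13/10)·1 + 1·1 + (-7/5)·1 = 1 ✓
b·c: (-13/10)·19/12 + 1·139/28 + (-7/5)·1 = 253/168 ≠ 1/2 ⇒ order 1.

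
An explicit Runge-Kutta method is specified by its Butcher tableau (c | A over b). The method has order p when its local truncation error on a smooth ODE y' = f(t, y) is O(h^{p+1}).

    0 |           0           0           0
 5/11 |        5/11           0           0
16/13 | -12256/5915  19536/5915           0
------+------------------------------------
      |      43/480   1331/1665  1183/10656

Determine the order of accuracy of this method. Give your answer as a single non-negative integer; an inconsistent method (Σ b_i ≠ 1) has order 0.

3

b = (43/480, 1331/1665, 1183/10656)
c = (0, 5/11, 16/13)
Ac = (0, 0, 1776/1183)
Σ b_i: 43/480·1 + 1331/1665·1 + 1183/10656·1 = 1 ✓
b·c: 1331/1665·5/11 + 1183/10656·16/13 = 1/2 ✓
b·c²: 1331/1665·25/121 + 1183/10656·256/169 = 1/3 ✓
b·Ac: 1183/10656·1776/1183 = 1/6 ✓; 3 stages ⇒ order 3.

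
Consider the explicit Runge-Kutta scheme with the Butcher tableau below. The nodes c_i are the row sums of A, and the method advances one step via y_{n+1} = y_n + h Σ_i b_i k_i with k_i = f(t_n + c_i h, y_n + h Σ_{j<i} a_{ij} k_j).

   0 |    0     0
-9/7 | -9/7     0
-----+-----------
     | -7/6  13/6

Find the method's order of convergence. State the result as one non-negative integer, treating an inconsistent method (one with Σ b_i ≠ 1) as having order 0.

b = (-7/6, 13/6)
c = (0, -9/7)
Σ b_i: (-7/6)·1 + 13/6·1 = 1 ✓
b·c: 13/6·(-9/7) = -39/14 ≠ 1/2 ⇒ order 1.

1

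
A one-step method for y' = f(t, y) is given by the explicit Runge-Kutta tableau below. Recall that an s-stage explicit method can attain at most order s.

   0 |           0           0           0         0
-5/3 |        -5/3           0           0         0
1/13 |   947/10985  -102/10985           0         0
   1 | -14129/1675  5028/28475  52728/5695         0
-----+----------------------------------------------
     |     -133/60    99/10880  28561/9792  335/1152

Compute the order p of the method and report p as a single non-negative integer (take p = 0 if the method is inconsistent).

4

b = (-133/60, 99/10880, 28561/9792, 335/1152)
c = (0, -5/3, 1/13, 1)
Ac = (0, 0, 34/2197, 28/67)
Σ b_i: (-133/60)·1 + 99/10880·1 + 28561/9792·1 + 335/1152·1 = 1 ✓
b·c: 99/10880·(-5/3) + 28561/9792·1/13 + 335/1152·1 = 1/2 ✓
b·c²: 99/10880·25/9 + 28561/9792·1/169 + 335/1152·1 = 1/3 ✓
b·Ac: 28561/9792·34/2197 + 335/1152·28/67 = 1/6 ✓
b·c³: 99/10880·(-125/27) + 28561/9792·1/2197 + 335/1152·1 = 1/4 ✓
b·(c∘Ac): 28561/9792·34/28561 + 335/1152·28/67 = 1/8 ✓
b·Ac²: 28561/9792·(-170/6591) + 335/1152·548/1005 = 1/12 ✓
b·A²c: 335/1152·48/335 = 1/24 ✓; 4 stages ⇒ order 4.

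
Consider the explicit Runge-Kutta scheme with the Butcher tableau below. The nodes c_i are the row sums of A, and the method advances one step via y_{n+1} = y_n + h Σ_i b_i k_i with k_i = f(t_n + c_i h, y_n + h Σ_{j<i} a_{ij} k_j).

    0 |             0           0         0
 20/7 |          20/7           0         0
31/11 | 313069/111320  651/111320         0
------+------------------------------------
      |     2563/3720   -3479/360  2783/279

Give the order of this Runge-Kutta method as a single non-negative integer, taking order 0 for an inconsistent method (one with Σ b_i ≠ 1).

3

b = (2563/3720, -3479/360, 2783/279)
c = (0, 20/7, 31/11)
Ac = (0, 0, 93/5566)
Σ b_i: 2563/3720·1 + (-3479/360)·1 + 2783/279·1 = 1 ✓
b·c: (-3479/360)·20/7 + 2783/279·31/11 = 1/2 ✓
b·c²: (-3479/360)·400/49 + 2783/279·961/121 = 1/3 ✓
b·Ac: 2783/279·93/5566 = 1/6 ✓; 3 stages ⇒ order 3.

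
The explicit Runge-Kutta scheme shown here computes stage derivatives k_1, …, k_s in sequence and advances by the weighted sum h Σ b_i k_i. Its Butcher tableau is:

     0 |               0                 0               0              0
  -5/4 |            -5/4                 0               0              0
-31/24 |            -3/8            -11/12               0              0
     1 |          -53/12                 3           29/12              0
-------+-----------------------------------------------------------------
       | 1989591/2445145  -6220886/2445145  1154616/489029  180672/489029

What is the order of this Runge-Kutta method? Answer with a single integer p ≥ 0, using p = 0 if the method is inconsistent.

b = (1989591/2445145, -6220886/2445145, 1154616/489029, 180672/489029)
c = (0, -5/4, -31/24, 1)
Ac = (0, 0, 55/48, -1979/288)
Σ b_i: 1989591/2445145·1 + (-6220886/2445145)·1 + 1154616/489029·1 + 180672/489029·1 = 1 ✓
b·c: (-6220886/2445145)·(-5/4) + 1154616/489029·(-31/24) + 180672/489029·1 = 1/2 ✓
b·c²: (-6220886/2445145)·25/16 + 1154616/489029·961/576 + 180672/489029·1 = 1/3 ✓
b·Ac: 1154616/489029·55/48 + 180672/489029·(-1979/288) = 1/6 ✓
b·c³: (-6220886/2445145)·(-125/64) + 1154616/489029·(-29791/13824) + 180672/489029·1 = 70551203/281680704 ≠ 1/4 ⇒ order 3.
b·(c∘Ac): 1154616/489029·(-1705/1152) + 180672/489029·(-1979/288) = -47205831/7824464 ≠ 1/8
b·Ac²: 1154616/489029·(-275/192) + 180672/489029·60269/6912 = -5643517/35210088 ≠ 1/12
b·A²c: 180672/489029·1595/576 = 1500895/1467087 ≠ 1/24

3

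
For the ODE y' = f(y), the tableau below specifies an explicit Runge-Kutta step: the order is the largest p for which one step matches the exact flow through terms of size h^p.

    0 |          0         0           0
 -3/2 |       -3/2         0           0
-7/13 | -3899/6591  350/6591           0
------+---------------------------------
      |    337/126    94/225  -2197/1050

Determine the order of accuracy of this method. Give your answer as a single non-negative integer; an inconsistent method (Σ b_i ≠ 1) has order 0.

b = (337/126, 94/225, -2197/1050)
c = (0, -3/2, -7/13)
Ac = (0, 0, -175/2197)
Σ b_i: 337/126·1 + 94/225·1 + (-2197/1050)·1 = 1 ✓
b·c: 94/225·(-3/2) + (-2197/1050)·(-7/13) = 1/2 ✓
b·c²: 94/225·9/4 + (-2197/1050)·49/169 = 1/3 ✓
b·Ac: (-2197/1050)·(-175/2197) = 1/6 ✓; 3 stages ⇒ order 3.

3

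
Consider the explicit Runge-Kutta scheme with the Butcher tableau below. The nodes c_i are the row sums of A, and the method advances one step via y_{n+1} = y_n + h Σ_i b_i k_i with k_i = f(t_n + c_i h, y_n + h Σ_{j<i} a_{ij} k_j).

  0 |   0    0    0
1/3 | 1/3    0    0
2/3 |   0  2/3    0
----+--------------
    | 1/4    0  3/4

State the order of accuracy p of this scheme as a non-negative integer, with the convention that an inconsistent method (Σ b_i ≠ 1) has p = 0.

3

b = (1/4, 0, 3/4)
c = (0, 1/3, 2/3)
Ac = (0, 0, 2/9)
Σ b_i: 1/4·1 + 3/4·1 = 1 ✓
b·c: 3/4·2/3 = 1/2 ✓
b·c²: 3/4·4/9 = 1/3 ✓
b·Ac: 3/4·2/9 = 1/6 ✓; 3 stages ⇒ order 3.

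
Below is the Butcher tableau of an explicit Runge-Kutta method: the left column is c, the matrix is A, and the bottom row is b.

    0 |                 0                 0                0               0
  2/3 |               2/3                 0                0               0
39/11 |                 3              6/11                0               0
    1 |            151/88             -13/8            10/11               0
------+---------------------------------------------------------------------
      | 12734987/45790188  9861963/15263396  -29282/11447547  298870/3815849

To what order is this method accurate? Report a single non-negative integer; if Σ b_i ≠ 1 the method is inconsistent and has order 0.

b = (12734987/45790188, 9861963/15263396, -29282/11447547, 298870/3815849)
c = (0, 2/3, 39/11, 1)
Ac = (0, 0, 4/11, 3107/1452)
Σ b_i: 12734987/45790188·1 + 9861963/15263396·1 + (-29282/11447547)·1 + 298870/3815849·1 = 1 ✓
b·c: 9861963/15263396·2/3 + (-29282/11447547)·39/11 + 298870/3815849·1 = 1/2 ✓
b·c²: 9861963/15263396·4/9 + (-29282/11447547)·1521/121 + 298870/3815849·1 = 1/3 ✓
b·Ac: (-29282/11447547)·4/11 + 298870/3815849·3107/1452 = 1/6 ✓
b·c³: 9861963/15263396·8/27 + (-29282/11447547)·59319/1331 + 298870/3815849·1 = 5349418/34342641 ≠ 1/4 ⇒ order 3.
b·(c∘Ac): (-29282/11447547)·156/121 + 298870/3815849·3107/1452 = 3761641/22895094 ≠ 1/8
b·Ac²: (-29282/11447547)·8/33 + 298870/3815849·256477/23958 = 316514839/377769051 ≠ 1/12
b·A²c: 298870/3815849·40/121 = 98800/3815849 ≠ 1/24

3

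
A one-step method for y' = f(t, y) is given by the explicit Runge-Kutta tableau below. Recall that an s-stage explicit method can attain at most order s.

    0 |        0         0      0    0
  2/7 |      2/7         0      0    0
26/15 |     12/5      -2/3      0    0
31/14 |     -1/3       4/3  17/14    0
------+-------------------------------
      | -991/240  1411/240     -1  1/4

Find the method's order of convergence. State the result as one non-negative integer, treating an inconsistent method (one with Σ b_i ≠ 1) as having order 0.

b = (-991/240, 1411/240, -1, 1/4)
c = (0, 2/7, 26/15, 31/14)
Ac = (0, 0, -4/21, 87/35)
Σ b_i: (-991/240)·1 + 1411/240·1 + (-1)·1 + 1/4·1 = 1 ✓
b·c: 1411/240·2/7 + (-1)·26/15 + 1/4·31/14 = 1/2 ✓
b·c²: 1411/240·4/49 + (-1)·676/225 + 1/4·961/196 = -229099/176400 ≠ 1/3 ⇒ order 2.
b·Ac: (-1)·(-4/21) + 1/4·87/35 = 341/420 ≠ 1/6

2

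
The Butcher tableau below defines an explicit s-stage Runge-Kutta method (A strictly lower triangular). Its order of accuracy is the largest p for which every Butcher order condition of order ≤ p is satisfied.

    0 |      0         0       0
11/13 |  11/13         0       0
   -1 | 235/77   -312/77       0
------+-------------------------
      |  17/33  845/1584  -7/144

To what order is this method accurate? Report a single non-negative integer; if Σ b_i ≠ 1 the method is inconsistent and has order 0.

3

b = (17/33, 845/1584, -7/144)
c = (0, 11/13, -1)
Ac = (0, 0, -24/7)
Σ b_i: 17/33·1 + 845/1584·1 + (-7/144)·1 = 1 ✓
b·c: 845/1584·11/13 + (-7/144)·(-1) = 1/2 ✓
b·c²: 845/1584·121/169 + (-7/144)·1 = 1/3 ✓
b·Ac: (-7/144)·(-24/7) = 1/6 ✓; 3 stages ⇒ order 3.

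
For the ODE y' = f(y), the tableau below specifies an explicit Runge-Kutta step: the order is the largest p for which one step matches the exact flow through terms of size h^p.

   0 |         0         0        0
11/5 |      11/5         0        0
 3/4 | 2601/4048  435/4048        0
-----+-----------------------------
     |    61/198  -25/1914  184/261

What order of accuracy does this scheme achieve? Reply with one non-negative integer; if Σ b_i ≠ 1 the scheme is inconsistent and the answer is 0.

3

b = (61/198, -25/1914, 184/261)
c = (0, 11/5, 3/4)
Ac = (0, 0, 87/368)
Σ b_i: 61/198·1 + (-25/1914)·1 + 184/261·1 = 1 ✓
b·c: (-25/1914)·11/5 + 184/261·3/4 = 1/2 ✓
b·c²: (-25/1914)·121/25 + 184/261·9/16 = 1/3 ✓
b·Ac: 184/261·87/368 = 1/6 ✓; 3 stages ⇒ order 3.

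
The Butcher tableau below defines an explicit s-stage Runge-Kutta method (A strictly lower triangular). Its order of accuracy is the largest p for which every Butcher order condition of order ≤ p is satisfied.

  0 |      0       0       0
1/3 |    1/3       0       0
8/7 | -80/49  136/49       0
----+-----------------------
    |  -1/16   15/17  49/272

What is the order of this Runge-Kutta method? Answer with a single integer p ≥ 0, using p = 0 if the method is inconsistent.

b = (-1/16, 15/17, 49/272)
c = (0, 1/3, 8/7)
Ac = (0, 0, 136/147)
Σ b_i: (-1/16)·1 + 15/17·1 + 49/272·1 = 1 ✓
b·c: 15/17·1/3 + 49/272·8/7 = 1/2 ✓
b·c²: 15/17·1/9 + 49/272·64/49 = 1/3 ✓
b·Ac: 49/272·136/147 = 1/6 ✓; 3 stages ⇒ order 3.

3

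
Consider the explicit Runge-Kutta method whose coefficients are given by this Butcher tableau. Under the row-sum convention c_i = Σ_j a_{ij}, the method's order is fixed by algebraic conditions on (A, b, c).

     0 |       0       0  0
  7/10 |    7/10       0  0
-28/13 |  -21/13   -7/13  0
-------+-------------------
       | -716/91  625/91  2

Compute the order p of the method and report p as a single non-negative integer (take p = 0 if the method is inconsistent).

2

b = (-716/91, 625/91, 2)
c = (0, 7/10, -28/13)
Ac = (0, 0, -49/130)
Σ b_i: (-716/91)·1 + 625/91·1 + 2·1 = 1 ✓
b·c: 625/91·7/10 + 2·(-28/13) = 1/2 ✓
b·c²: 625/91·49/100 + 2·784/169 = 8547/676 ≠ 1/3 ⇒ order 2.
b·Ac: 2·(-49/130) = -49/65 ≠ 1/6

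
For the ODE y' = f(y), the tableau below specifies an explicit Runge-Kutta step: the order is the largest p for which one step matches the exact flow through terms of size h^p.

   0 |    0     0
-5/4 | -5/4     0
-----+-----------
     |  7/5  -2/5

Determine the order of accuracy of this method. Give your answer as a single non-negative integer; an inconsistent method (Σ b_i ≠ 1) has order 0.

2

b = (7/5, -2/5)
c = (0, -5/4)
Σ b_i: 7/5·1 + (-2/5)·1 = 1 ✓
b·c: (-2/5)·(-5/4) = 1/2 ✓; 2 stages ⇒ order 2.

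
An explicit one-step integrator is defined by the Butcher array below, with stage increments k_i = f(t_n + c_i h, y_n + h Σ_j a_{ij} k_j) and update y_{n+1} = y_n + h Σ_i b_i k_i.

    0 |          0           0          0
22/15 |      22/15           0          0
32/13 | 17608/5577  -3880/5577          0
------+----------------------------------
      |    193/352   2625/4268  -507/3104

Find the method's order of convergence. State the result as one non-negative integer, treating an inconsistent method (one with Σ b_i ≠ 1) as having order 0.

b = (193/352, 2625/4268, -507/3104)
c = (0, 22/15, 32/13)
Ac = (0, 0, -1552/1521)
Σ b_i: 193/352·1 + 2625/4268·1 + (-507/3104)·1 = 1 ✓
b·c: 2625/4268·22/15 + (-507/3104)·32/13 = 1/2 ✓
b·c²: 2625/4268·484/225 + (-507/3104)·1024/169 = 1/3 ✓
b·Ac: (-507/3104)·(-1552/1521) = 1/6 ✓; 3 stages ⇒ order 3.

3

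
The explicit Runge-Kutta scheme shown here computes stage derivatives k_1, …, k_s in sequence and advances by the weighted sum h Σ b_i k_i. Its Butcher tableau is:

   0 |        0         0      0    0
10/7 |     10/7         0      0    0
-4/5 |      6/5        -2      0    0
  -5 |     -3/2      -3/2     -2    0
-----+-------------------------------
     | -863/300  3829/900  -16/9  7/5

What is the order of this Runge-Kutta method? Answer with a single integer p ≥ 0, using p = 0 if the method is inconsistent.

b = (-863/300, 3829/900, -16/9, 7/5)
c = (0, 10/7, -4/5, -5)
Ac = (0, 0, -20/7, -19/35)
Σ b_i: (-863/300)·1 + 3829/900·1 + (-16/9)·1 + 7/5·1 = 1 ✓
b·c: 3829/900·10/7 + (-16/9)·(-4/5) + 7/5·(-5) = 1/2 ✓
b·c²: 3829/900·100/49 + (-16/9)·16/25 + 7/5·25 = 22336/525 ≠ 1/3 ⇒ order 2.
b·Ac: (-16/9)·(-20/7) + 7/5·(-19/35) = 6803/1575 ≠ 1/6

2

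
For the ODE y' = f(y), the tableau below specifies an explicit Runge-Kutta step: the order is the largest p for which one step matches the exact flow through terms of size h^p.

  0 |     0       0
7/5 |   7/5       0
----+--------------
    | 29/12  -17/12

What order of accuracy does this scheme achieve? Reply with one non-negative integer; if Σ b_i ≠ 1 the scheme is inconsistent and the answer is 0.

b = (29/12, -17/12)
c = (0, 7/5)
Σ b_i: 29/12·1 + (-17/12)·1 = 1 ✓
b·c: (-17/12)·7/5 = -119/60 ≠ 1/2 ⇒ order 1.

1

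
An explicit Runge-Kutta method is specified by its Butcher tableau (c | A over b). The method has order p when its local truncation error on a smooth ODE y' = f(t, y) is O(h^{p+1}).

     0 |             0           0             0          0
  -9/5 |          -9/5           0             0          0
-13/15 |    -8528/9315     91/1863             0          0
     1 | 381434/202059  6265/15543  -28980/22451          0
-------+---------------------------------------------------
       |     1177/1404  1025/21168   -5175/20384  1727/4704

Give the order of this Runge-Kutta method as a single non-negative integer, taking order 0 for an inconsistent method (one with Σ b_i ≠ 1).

b = (1177/1404, 1025/21168, -5175/20384, 1727/4704)
c = (0, -9/5, -13/15, 1)
Ac = (0, 0, -91/1035, 679/1727)
Σ b_i: 1177/1404·1 + 1025/21168·1 + (-5175/20384)·1 + 1727/4704·1 = 1 ✓
b·c: 1025/21168·(-9/5) + (-5175/20384)·(-13/15) + 1727/4704·1 = 1/2 ✓
b·c²: 1025/21168·81/25 + (-5175/20384)·169/225 + 1727/4704·1 = 1/3 ✓
b·Ac: (-5175/20384)·(-91/1035) + 1727/4704·679/1727 = 1/6 ✓
b·c³: 1025/21168·(-729/125) + (-5175/20384)·(-2197/3375) + 1727/4704·1 = 1/4 ✓
b·(c∘Ac): (-5175/20384)·1183/15525 + 1727/4704·679/1727 = 1/8 ✓
b·Ac²: (-5175/20384)·91/575 + 1727/4704·581/1727 = 1/12 ✓
b·A²c: 1727/4704·196/1727 = 1/24 ✓; 4 stages ⇒ order 4.

4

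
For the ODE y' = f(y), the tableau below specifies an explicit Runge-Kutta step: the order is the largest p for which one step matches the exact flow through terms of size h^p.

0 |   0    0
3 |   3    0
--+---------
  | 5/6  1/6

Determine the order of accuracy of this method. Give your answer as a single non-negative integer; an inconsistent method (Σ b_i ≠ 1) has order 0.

2

b = (5/6, 1/6)
c = (0, 3)
Σ b_i: 5/6·1 + 1/6·1 = 1 ✓
b·c: 1/6·3 = 1/2 ✓; 2 stages ⇒ order 2.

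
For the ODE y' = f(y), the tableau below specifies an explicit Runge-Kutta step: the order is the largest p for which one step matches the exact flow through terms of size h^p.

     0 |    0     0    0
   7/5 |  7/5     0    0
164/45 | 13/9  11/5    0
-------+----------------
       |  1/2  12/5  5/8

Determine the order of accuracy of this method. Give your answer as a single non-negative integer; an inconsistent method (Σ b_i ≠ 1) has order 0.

0

b = (1/2, 12/5, 5/8)
c = (0, 7/5, 164/45)
Ac = (0, 0, 77/25)
Σ b_i: 1/2·1 + 12/5·1 + 5/8·1 = 141/40 ≠ 1 ⇒ order 0.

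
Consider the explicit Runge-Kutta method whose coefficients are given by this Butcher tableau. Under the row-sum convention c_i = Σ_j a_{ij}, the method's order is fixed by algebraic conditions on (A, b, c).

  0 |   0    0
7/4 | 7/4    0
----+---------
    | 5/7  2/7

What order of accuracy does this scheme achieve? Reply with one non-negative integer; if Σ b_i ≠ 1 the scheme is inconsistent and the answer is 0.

b = (5/7, 2/7)
c = (0, 7/4)
Σ b_i: 5/7·1 + 2/7·1 = 1 ✓
b·c: 2/7·7/4 = 1/2 ✓; 2 stages ⇒ order 2.

2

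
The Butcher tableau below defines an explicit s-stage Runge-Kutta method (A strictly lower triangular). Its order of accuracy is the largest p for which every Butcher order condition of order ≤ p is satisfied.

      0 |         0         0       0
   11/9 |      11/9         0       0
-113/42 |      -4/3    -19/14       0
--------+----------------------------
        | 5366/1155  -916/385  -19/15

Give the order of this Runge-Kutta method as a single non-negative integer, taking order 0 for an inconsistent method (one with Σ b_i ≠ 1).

b = (5366/1155, -916/385, -19/15)
c = (0, 11/9, -113/42)
Ac = (0, 0, -209/126)
Σ b_i: 5366/1155·1 + (-916/385)·1 + (-19/15)·1 = 1 ✓
b·c: (-916/385)·11/9 + (-19/15)·(-113/42) = 1/2 ✓
b·c²: (-916/385)·121/81 + (-19/15)·12769/1764 = -1009961/79380 ≠ 1/3 ⇒ order 2.
b·Ac: (-19/15)·(-209/126) = 3971/1890 ≠ 1/6

2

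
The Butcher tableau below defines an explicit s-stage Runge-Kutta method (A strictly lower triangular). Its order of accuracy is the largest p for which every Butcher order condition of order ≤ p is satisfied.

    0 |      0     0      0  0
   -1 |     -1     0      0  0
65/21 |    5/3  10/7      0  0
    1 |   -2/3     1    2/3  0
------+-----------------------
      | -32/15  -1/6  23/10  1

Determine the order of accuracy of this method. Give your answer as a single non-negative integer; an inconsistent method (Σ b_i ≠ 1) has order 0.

b = (-32/15, -1/6, 23/10, 1)
c = (0, -1, 65/21, 1)
Ac = (0, 0, -10/7, 67/63)
Σ b_i: (-32/15)·1 + (-1/6)·1 + 23/10·1 + 1·1 = 1 ✓
b·c: (-1/6)·(-1) + 23/10·65/21 + 1·1 = 58/7 ≠ 1/2 ⇒ order 1.

1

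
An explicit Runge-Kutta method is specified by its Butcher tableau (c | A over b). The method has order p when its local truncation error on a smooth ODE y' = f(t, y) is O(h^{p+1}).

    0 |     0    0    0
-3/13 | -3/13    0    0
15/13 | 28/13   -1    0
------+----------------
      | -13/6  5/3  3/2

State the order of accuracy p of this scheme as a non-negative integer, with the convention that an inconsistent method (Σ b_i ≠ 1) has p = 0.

1

b = (-13/6, 5/3, 3/2)
c = (0, -3/13, 15/13)
Ac = (0, 0, 3/13)
Σ b_i: (-13/6)·1 + 5/3·1 + 3/2·1 = 1 ✓
b·c: 5/3·(-3/13) + 3/2·15/13 = 35/26 ≠ 1/2 ⇒ order 1.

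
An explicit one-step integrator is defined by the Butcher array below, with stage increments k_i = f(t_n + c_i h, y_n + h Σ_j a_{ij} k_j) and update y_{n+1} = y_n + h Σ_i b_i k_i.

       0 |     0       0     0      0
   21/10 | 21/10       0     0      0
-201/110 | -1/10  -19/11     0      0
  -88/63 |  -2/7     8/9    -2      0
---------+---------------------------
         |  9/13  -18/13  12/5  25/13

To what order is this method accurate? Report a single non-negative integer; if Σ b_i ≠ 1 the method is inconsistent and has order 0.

b = (9/13, -18/13, 12/5, 25/13)
c = (0, 21/10, -201/110, -88/63)
Ac = (0, 0, -399/110, 911/165)
Σ b_i: 9/13·1 + (-18/13)·1 + 12/5·1 + 25/13·1 = 236/65 ≠ 1 ⇒ order 0.

0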